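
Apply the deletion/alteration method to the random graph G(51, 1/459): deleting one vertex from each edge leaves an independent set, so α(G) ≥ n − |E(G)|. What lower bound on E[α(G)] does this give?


E[|E(G)|] = C(51, 2)·p = 1275 · (1/459) = 25/9.
E[α(G)] ≥ n − E[|E(G)|] = 51 − 25/9 = 434/9.
Numerically: ≈ 48.2222.
(This is only a lower bound; the true E[α(G)] may be larger.)

E[α(G)] ≥ 434/9 ≈ 48.2222.


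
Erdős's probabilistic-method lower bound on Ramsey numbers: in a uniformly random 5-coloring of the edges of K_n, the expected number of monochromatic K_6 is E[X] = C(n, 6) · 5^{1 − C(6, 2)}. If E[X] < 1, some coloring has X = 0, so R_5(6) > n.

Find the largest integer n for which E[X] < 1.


We need C(n, 6) · 5^{1 − 15} < 1, i.e. C(n, 6) < 5^{15 − 1} = 6103515625.
Check values of n near the boundary:
  n = 125: C(125, 6) = 4690625500; 4690625500 < 6103515625? YES
  n = 126: C(126, 6) = 4925156775; 4925156775 < 6103515625? YES
  n = 127: C(127, 6) = 5169379425; 5169379425 < 6103515625? YES
  n = 128: C(128, 6) = 5423611200; 5423611200 < 6103515625? YES
  n = 129: C(129, 6) = 5688177600; 5688177600 < 6103515625? YES
  n = 130: C(130, 6) = 5963412000; 5963412000 < 6103515625? YES
  n = 131: C(131, 6) = 6249655776; 6249655776 < 6103515625? NO
The largest n with C(n, 6) < 6103515625 is n = 130 (where E[X] = 47707296/48828125 ≈ 0.977). Hence R_5(6) > 130, i.e. R_5(6) ≥ 131.

Largest n = 130; hence R_5(6) > 130.


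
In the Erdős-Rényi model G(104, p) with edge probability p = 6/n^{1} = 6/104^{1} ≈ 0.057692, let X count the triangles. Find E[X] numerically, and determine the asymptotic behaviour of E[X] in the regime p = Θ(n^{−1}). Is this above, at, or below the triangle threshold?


Number of potential triangles: C(104, 3) = 182104.
Each occurs with probability p³ ≈ (0.057692)³ ≈ 1.9202321e-04.
By linearity: E[X] = C(104, 3)·p³ ≈ 182104 · 1.9202321e-04 ≈ 34.96820.
Here α = 1, so p = 6/n is exactly at the triangle threshold p ~ 1/n. Asymptotically E[X] → c³/6 = 6³/6 = 36 ≈ 36.00000, a bounded constant. In this regime the triangle count is asymptotically Poisson(c³/6).

E[X] ≈ 34.96820; in regime p = Θ(1/n^{1}) E[X] stays bounded (at the triangle threshold p ~ 1/n).


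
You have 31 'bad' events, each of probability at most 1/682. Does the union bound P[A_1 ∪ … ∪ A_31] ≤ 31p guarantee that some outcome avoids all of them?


Union bound: P[∪_{i=1}^{31} A_i] ≤ Σ_i P[A_i] ≤ 31·p = 31·(1/682) = 1/22.
Numerically: 1/22 ≈ 0.045455.
Is 1/22 < 1? YES.
Since P[∪ A_i] ≤ 1/22 < 1, the complement has P[∩ A_i^c] ≥ 1 − 1/22 = 21/22 > 0, so some outcome avoids every A_i.

31·p = 1/22 ≈ 0.045455; existence CERTIFIED by the union bound.


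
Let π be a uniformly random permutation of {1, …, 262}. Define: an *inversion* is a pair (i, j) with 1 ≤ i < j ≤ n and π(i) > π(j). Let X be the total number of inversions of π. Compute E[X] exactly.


Write X = Σ X_I over the C(262, 2) = 34191 pairs i < j, with X_I the indicator of one inversion.
There are 34191 indicators.
For each fixed pair i < j, the values π(i) and π(j) are two distinct elements of {1, …, 262} in uniformly random order; by symmetry P[π(i) > π(j)] = 1/2.
By linearity: E[X] = 34191 · (1/2) = C(262, 2) · (1/2) = 34191/2 = 34191/2 ≈ 17095.500000.

E[X] = 34191/2 = 17095.500000.


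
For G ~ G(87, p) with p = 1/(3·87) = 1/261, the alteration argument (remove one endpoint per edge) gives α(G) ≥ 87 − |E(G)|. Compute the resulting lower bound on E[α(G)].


E[|E(G)|] = C(87, 2)·p = 3741 · (1/261) = 43/3.
E[α(G)] ≥ n − E[|E(G)|] = 87 − 43/3 = 218/3.
Numerically: ≈ 72.66667.
(This is only a lower bound; the true E[α(G)] may be larger.)

E[α(G)] ≥ 218/3 ≈ 72.66667.


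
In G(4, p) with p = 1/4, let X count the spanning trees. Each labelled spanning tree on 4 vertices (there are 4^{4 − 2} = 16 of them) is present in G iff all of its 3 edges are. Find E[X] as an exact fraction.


K_4 has 4^{4 − 2} = 16 labelled spanning trees.
For each such spanning tree H, let X_H = 1 if all 3 edges of H are present in G. Then P[X_H = 1] = p^{3} = (1/4)^{3} = 1/64.
By linearity of expectation: E[X] = Σ_H E[X_H] = 16 · p^{3} = 16 · 1/64 = 1/4.
Numerically: E[X] ≈ 0.25.

E[X] = 16 · (1/4)^{3} = 1/4 ≈ 0.25.


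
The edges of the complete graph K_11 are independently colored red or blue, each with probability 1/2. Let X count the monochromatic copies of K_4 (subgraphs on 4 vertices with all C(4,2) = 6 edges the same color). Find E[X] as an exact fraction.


Let X = Σ_S X_S over the C(11, 4) = 330 subsets S of size 4, where X_S = 1 if the K_4 on S is monochromatic.
For a fixed S, the K_4 on S has C(4, 2) = 6 edges. P[all 6 edges red] = (1/2)^6, and likewise for blue, so P[monochromatic] = 2·(1/2)^6 = 2^{1 − 6} = 1/32.
By linearity of expectation: E[X] = C(11, 4) · 2^{1 − 6} = 330 · 1/32 = 165/16.
Numerically: E[X] ≈ 10.31250.

E[X] = C(11,4)·2^(1−C(4,2)) = 165/16 ≈ 10.31250.


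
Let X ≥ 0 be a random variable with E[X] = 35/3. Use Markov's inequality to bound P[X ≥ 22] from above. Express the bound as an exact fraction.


μ = E[X] = 35/3, a = 22.
Markov: P[X ≥ 22] ≤ μ/a = (35/3)/22 = 35/66.
Numerically: ≈ 0.530.
(Since a = 22 > μ = 11.667, the bound 35/66 is < 1 and informative.)

P[X ≥ 22] ≤ 35/66 ≈ 0.530.


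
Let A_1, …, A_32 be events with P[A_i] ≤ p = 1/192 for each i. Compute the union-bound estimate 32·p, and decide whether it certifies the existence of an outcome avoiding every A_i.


Union bound: P[∪_{i=1}^{32} A_i] ≤ Σ_i P[A_i] ≤ 32·p = 32·(1/192) = 1/6.
Numerically: 1/6 ≈ 0.1667.
Is 1/6 < 1? YES.
Since P[∪ A_i] ≤ 1/6 < 1, the complement has P[∩ A_i^c] ≥ 1 − 1/6 = 5/6 > 0, so some outcome avoids every A_i.

32·p = 1/6 ≈ 0.1667; existence CERTIFIED by the union bound.


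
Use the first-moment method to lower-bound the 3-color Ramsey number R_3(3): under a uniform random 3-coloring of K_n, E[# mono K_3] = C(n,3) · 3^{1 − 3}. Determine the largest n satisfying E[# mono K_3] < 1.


We need C(n, 3) · 3^{1 − 3} < 1, i.e. C(n, 3) < 3^{3 − 1} = 9.
Check values of n near the boundary:
  n = 3: C(3, 3) = 1; 1 < 9? YES
  n = 4: C(4, 3) = 4; 4 < 9? YES
  n = 5: C(5, 3) = 10; 10 < 9? NO
The largest n with C(n, 3) < 9 is n = 4 (where E[X] = 4/9 ≈ 0.444444). Hence R_3(3) > 4, i.e. R_3(3) ≥ 5.

Largest n = 4; hence R_3(3) > 4.


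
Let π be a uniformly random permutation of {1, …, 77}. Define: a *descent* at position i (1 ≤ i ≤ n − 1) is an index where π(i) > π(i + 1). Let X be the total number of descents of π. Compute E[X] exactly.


Write X = Σ X_I over i = 1, …, 76, with X_I the indicator of one descent.
There are 76 indicators.
For each fixed i, the pair (π(i), π(i+1)) is a uniformly random ordered pair of distinct values from {1, …, 77}; by symmetry P[π(i) > π(i+1)] = 1/2.
By linearity: E[X] = 76 · (1/2) = (77 − 1) · (1/2) = 38 ≈ 38.000.

E[X] = 38 = 38.000.


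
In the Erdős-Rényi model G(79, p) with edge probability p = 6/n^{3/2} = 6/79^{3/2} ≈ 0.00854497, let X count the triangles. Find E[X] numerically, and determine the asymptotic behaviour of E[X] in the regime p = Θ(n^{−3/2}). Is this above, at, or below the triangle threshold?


Number of potential triangles: C(79, 3) = 79079.
Each occurs with probability p³ ≈ (0.00854497)³ ≈ 6.23924214e-07.
By linearity: E[X] = C(79, 3)·p³ ≈ 79079 · 6.23924214e-07 ≈ 0.049339.
Since α = 3/2 > 1, p = c/n^{3/2} = o(1/n) is below the triangle threshold p ~ 1/n. Asymptotically E[X] ~ (c³/6)·n^{3(1−α)} = (6³/6)·n^{-1.5} → 0, so by Markov's inequality G has no triangles w.h.p.

E[X] ≈ 0.049339; in regime p = Θ(1/n^{3/2}) E[X] tends to 0 (below the triangle threshold p ~ 1/n).


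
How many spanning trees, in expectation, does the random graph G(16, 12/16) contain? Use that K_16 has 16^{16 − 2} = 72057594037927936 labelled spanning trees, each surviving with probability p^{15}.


K_16 has 16^{16 − 2} = 72057594037927936 labelled spanning trees.
For each such spanning tree H, let X_H = 1 if all 15 edges of H are present in G. Then P[X_H = 1] = p^{15} = (3/4)^{15} = 14348907/1073741824.
Summing the indicators: E[X] = Σ_H E[X_H] = 72057594037927936 · p^{15} = 72057594037927936 · 14348907/1073741824 = 962938848411648.
Numerically: E[X] ≈ 9.629e+14.

E[X] = 72057594037927936 · (3/4)^{15} = 962938848411648 ≈ 9.629e+14.


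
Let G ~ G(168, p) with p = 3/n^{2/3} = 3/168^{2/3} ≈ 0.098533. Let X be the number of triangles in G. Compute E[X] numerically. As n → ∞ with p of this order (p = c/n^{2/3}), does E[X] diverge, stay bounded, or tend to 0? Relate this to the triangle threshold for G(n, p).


Number of potential triangles: C(168, 3) = 776216.
Each occurs with probability p³ ≈ (0.098533)³ ≈ 9.56632653e-04.
By linearity: E[X] = C(168, 3)·p³ ≈ 776216 · 9.56632653e-04 ≈ 742.553571.
Since α = 2/3 < 1, p = c/n^{2/3} ≫ 1/n is above the triangle threshold p ~ 1/n. Asymptotically E[X] ~ (c³/6)·n^{3(1−α)} = (3³/6)·n^{1} → ∞; triangles are abundant w.h.p.

E[X] ≈ 742.553571; in regime p = Θ(1/n^{2/3}) E[X] diverges (above the triangle threshold p ~ 1/n).


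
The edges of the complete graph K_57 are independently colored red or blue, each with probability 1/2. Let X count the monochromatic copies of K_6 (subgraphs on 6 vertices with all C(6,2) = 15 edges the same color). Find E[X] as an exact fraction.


Let X = Σ_S X_S over the C(57, 6) = 36288252 subsets S of size 6, where X_S = 1 if the K_6 on S is monochromatic.
For a fixed S, the K_6 on S has C(6, 2) = 15 edges. P[all 15 edges red] = (1/2)^15, and likewise for blue, so P[monochromatic] = 2·(1/2)^15 = 2^{1 − 15} = 1/16384.
By linearity of expectation: E[X] = C(57, 6) · 2^{1 − 15} = 36288252 · 1/16384 = 9072063/4096.
Numerically: E[X] ≈ 2214.859131.

E[X] = C(57,6)·2^(1−C(6,2)) = 9072063/4096 ≈ 2214.859131.


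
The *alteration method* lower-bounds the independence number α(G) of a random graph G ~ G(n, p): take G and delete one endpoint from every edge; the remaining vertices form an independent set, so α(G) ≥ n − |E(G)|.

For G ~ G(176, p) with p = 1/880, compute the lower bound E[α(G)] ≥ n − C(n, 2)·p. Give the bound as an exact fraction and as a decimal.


E[|E(G)|] = C(176, 2)·p = 15400 · (1/880) = 35/2.
E[α(G)] ≥ n − E[|E(G)|] = 176 − 35/2 = 317/2.
Numerically: ≈ 158.5000.
(This is only a lower bound; the true E[α(G)] may be larger.)

E[α(G)] ≥ 317/2 ≈ 158.5000.


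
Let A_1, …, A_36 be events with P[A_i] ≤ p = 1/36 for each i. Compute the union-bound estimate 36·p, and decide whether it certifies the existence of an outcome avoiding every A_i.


Union bound: P[∪_{i=1}^{36} A_i] ≤ Σ_i P[A_i] ≤ 36·p = 36·(1/36) = 1.
Numerically: 1 ≈ 1.00000.
Is 1 < 1? NO.
Since the bound 1 is ≥ 1, the union bound is uninformative here; it does NOT by itself certify existence.

36·p = 1 ≈ 1.00000; existence NOT certified by the union bound.


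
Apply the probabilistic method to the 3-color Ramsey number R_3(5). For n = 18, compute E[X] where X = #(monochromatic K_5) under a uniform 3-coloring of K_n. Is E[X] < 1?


E[X] = C(18, 5) · 3^{1 − 10} = 8568 · 3^{−9} = 8568/19683.
As a reduced fraction: E[X] = 952/2187 ≈ 0.4352995.
Is E[X] < 1? YES.
Since E[X] < 1, there exists a 3-coloring of K_{18} with no monochromatic K_5; hence R_3(5) > 18.

E[X] = 952/2187 ≈ 0.4352995; E[X] < 1, so R_3(5) > 18.


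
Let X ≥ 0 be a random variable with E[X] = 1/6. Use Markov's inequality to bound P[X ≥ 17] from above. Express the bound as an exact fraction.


μ = E[X] = 1/6, a = 17.
Markov: P[X ≥ 17] ≤ μ/a = (1/6)/17 = 1/102.
Numerically: ≈ 0.010.
(Since a = 17 > μ = 0.167, the bound 1/102 is < 1 and informative.)

P[X ≥ 17] ≤ 1/102 ≈ 0.010.


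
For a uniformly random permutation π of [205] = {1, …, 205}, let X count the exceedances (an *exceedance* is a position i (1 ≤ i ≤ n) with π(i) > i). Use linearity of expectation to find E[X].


Write X = Σ_{i=1}^{205} X_i, where X_i = 1_{π(i) > i}.
For each fixed i, π(i) is uniform over {1, …, 205} (marginal of a uniform permutation), so P[π(i) > i] = (n − i)/n. Summing: Σ_{i=1}^{205} (n − i)/n = (0 + 1 + … + 204)/205 = 205(205 − 1)/(2·205) = (205 − 1)/2.
Hence E[X] = Σ_{i=1}^{205} (205 − i)/205 = 102 ≈ 102.0000.

E[X] = 102 = 102.0000.


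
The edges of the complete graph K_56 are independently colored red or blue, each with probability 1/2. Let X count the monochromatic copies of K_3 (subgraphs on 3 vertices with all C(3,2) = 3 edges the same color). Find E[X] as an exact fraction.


Let X = Σ_S X_S over the C(56, 3) = 27720 subsets S of size 3, where X_S = 1 if the K_3 on S is monochromatic.
For a fixed S, the K_3 on S has C(3, 2) = 3 edges. P[all 3 edges red] = (1/2)^3, and likewise for blue, so P[monochromatic] = 2·(1/2)^3 = 2^{1 − 3} = 1/4.
Summing: E[X] = C(56, 3) · 2^{1 − 3} = 27720 · 1/4 = 6930.
Numerically: E[X] ≈ 6930.00000.

E[X] = C(56,3)·2^(1−C(3,2)) = 6930 ≈ 6930.00000.


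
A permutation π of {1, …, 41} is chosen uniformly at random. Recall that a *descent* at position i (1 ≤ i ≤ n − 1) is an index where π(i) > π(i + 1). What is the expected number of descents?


Write X = Σ X_I over i = 1, …, 40, with X_I the indicator of one descent.
There are 40 indicators.
For each fixed i, the pair (π(i), π(i+1)) is a uniformly random ordered pair of distinct values from {1, …, 41}; by symmetry P[π(i) > π(i+1)] = 1/2.
By linearity: E[X] = 40 · (1/2) = (41 − 1) · (1/2) = 20 ≈ 20.000000.

E[X] = 20 = 20.000000.


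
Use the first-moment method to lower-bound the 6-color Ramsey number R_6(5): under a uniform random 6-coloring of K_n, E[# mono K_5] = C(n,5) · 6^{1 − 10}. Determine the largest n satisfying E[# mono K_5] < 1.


We need C(n, 5) · 6^{1 − 10} < 1, i.e. C(n, 5) < 6^{10 − 1} = 10077696.
Check values of n near the boundary:
  n = 64: C(64, 5) = 7624512; 7624512 < 10077696? YES
  n = 65: C(65, 5) = 8259888; 8259888 < 10077696? YES
  n = 66: C(66, 5) = 8936928; 8936928 < 10077696? YES
  n = 67: C(67, 5) = 9657648; 9657648 < 10077696? YES
  n = 68: C(68, 5) = 10424128; 10424128 < 10077696? NO
The largest n with C(n, 5) < 10077696 is n = 67 (where E[X] = 67067/69984 ≈ 0.9583). Hence R_6(5) > 67, i.e. R_6(5) ≥ 68.

Largest n = 67; hence R_6(5) > 67.


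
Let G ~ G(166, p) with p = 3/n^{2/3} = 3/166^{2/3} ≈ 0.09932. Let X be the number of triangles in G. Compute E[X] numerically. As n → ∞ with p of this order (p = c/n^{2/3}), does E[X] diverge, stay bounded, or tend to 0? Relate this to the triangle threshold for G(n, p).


Number of potential triangles: C(166, 3) = 748660.
Each occurs with probability p³ ≈ (0.09932)³ ≈ 9.798229e-04.
By linearity: E[X] = C(166, 3)·p³ ≈ 748660 · 9.798229e-04 ≈ 733.5542.
Since α = 2/3 < 1, p = c/n^{2/3} ≫ 1/n is above the triangle threshold p ~ 1/n. Asymptotically E[X] ~ (c³/6)·n^{3(1−α)} = (3³/6)·n^{1} → ∞; triangles are abundant w.h.p.

E[X] ≈ 733.5542; in regime p = Θ(1/n^{2/3}) E[X] diverges (above the triangle threshold p ~ 1/n).


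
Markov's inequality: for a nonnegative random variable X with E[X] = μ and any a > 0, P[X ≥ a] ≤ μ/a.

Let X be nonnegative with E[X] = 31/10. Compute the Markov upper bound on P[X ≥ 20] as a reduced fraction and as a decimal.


μ = E[X] = 31/10, a = 20.
Markov: P[X ≥ 20] ≤ μ/a = (31/10)/20 = 31/200.
Numerically: ≈ 0.155000.
(Since a = 20 > μ = 3.100000, the bound 31/200 is < 1 and informative.)

P[X ≥ 20] ≤ 31/200 ≈ 0.155000.


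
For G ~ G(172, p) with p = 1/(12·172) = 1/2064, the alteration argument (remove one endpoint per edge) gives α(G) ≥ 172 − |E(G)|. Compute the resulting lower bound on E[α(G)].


E[|E(G)|] = C(172, 2)·p = 14706 · (1/2064) = 57/8.
E[α(G)] ≥ n − E[|E(G)|] = 172 − 57/8 = 1319/8.
Numerically: ≈ 164.875.
(This is only a lower bound; the true E[α(G)] may be larger.)

E[α(G)] ≥ 1319/8 ≈ 164.875.


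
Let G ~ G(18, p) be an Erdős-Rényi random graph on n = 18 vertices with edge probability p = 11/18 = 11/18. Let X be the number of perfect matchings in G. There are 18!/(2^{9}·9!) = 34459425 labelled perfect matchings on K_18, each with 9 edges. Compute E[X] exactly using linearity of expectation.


K_18 has 18!/(2^{9}·9!) = 34459425 labelled perfect matchings.
For each such perfect matching H, let X_H = 1 if all 9 edges of H are present in G. Then P[X_H = 1] = p^{9} = (11/18)^{9} = 2357947691/198359290368.
By linearity of expectation: E[X] = Σ_H E[X_H] = 34459425 · p^{9} = 34459425 · 2357947691/198359290368 = 1003129896443675/2448880128.
Numerically: E[X] ≈ 4.0963e+05.

E[X] = 34459425 · (11/18)^{9} = 1003129896443675/2448880128 ≈ 4.0963e+05.


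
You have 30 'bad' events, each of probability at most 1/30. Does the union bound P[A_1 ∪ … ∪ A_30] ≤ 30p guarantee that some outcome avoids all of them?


Union bound: P[∪_{i=1}^{30} A_i] ≤ Σ_i P[A_i] ≤ 30·p = 30·(1/30) = 1.
Numerically: 1 ≈ 1.0000000.
Is 1 < 1? NO.
Since the bound 1 is ≥ 1, the union bound is uninformative here; it does NOT by itself certify existence.

30·p = 1 ≈ 1.0000000; existence NOT certified by the union bound.


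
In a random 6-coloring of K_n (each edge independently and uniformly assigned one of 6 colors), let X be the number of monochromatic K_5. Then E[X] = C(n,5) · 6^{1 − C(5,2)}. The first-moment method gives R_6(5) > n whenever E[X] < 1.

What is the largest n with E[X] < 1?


We need C(n, 5) · 6^{1 − 10} < 1, i.e. C(n, 5) < 6^{10 − 1} = 10077696.
Check values of n near the boundary:
  n = 61: C(61, 5) = 5949147; 5949147 < 10077696? YES
  n = 62: C(62, 5) = 6471002; 6471002 < 10077696? YES
  n = 63: C(63, 5) = 7028847; 7028847 < 10077696? YES
  n = 64: C(64, 5) = 7624512; 7624512 < 10077696? YES
  n = 65: C(65, 5) = 8259888; 8259888 < 10077696? YES
  n = 66: C(66, 5) = 8936928; 8936928 < 10077696? YES
  n = 67: C(67, 5) = 9657648; 9657648 < 10077696? YES
  n = 68: C(68, 5) = 10424128; 10424128 < 10077696? NO
  n = 69: C(69, 5) = 11238513; 11238513 < 10077696? NO
The largest n with C(n, 5) < 10077696 is n = 67 (where E[X] = 67067/69984 ≈ 0.95832). Hence R_6(5) > 67, i.e. R_6(5) ≥ 68.

Largest n = 67; hence R_6(5) > 67.


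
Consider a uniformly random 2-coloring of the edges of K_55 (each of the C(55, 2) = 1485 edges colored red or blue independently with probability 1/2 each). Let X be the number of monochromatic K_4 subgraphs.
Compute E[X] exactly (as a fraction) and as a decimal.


Let X = Σ_S X_S over the C(55, 4) = 341055 subsets S of size 4, where X_S = 1 if the K_4 on S is monochromatic.
For a fixed S, the K_4 on S has C(4, 2) = 6 edges. P[all 6 edges red] = (1/2)^6, and likewise for blue, so P[monochromatic] = 2·(1/2)^6 = 2^{1 − 6} = 1/32.
Summing: E[X] = C(55, 4) · 2^{1 − 6} = 341055 · 1/32 = 341055/32.
Numerically: E[X] ≈ 10657.969.

E[X] = C(55,4)·2^(1−C(4,2)) = 341055/32 ≈ 10657.969.


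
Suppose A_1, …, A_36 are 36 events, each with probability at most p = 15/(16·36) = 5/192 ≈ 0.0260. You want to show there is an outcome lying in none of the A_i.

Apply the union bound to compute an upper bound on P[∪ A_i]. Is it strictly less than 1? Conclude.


Union bound: P[∪_{i=1}^{36} A_i] ≤ Σ_i P[A_i] ≤ 36·p = 36·(5/192) = 15/16.
Numerically: 15/16 ≈ 0.9375.
Is 15/16 < 1? YES.
Since P[∪ A_i] ≤ 15/16 < 1, the complement has P[∩ A_i^c] ≥ 1 − 15/16 = 1/16 > 0, so some outcome avoids every A_i.

36·p = 15/16 ≈ 0.9375; existence CERTIFIED by the union bound.


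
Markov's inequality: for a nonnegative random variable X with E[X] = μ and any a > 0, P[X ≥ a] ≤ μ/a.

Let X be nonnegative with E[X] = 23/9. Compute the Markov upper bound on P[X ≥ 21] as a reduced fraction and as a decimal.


μ = E[X] = 23/9, a = 21.
Markov: P[X ≥ 21] ≤ μ/a = (23/9)/21 = 23/189.
Numerically: ≈ 0.12169.
(Since a = 21 > μ = 2.55556, the bound 23/189 is < 1 and informative.)

P[X ≥ 21] ≤ 23/189 ≈ 0.12169.


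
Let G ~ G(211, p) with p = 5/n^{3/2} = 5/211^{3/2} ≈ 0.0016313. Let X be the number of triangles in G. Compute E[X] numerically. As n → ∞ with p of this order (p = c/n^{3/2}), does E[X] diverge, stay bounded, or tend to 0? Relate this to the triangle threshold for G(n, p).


Number of potential triangles: C(211, 3) = 1543465.
Each occurs with probability p³ ≈ (0.0016313)³ ≈ 4.3414916e-09.
By linearity: E[X] = C(211, 3)·p³ ≈ 1543465 · 4.3414916e-09 ≈ 0.00670.
Since α = 3/2 > 1, p = c/n^{3/2} = o(1/n) is below the triangle threshold p ~ 1/n. Asymptotically E[X] ~ (c³/6)·n^{3(1−α)} = (5³/6)·n^{-1.5} → 0, so by Markov's inequality G has no triangles w.h.p.

E[X] ≈ 0.00670; in regime p = Θ(1/n^{3/2}) E[X] tends to 0 (below the triangle threshold p ~ 1/n).


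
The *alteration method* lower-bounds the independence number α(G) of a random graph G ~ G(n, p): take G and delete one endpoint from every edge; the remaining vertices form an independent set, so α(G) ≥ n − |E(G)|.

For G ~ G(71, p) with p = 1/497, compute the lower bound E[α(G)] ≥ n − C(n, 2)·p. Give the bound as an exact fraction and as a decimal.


E[|E(G)|] = C(71, 2)·p = 2485 · (1/497) = 5.
E[α(G)] ≥ n − E[|E(G)|] = 71 − 5 = 66.
Numerically: ≈ 66.000.
(This is only a lower bound; the true E[α(G)] may be larger.)

E[α(G)] ≥ 66 ≈ 66.000.


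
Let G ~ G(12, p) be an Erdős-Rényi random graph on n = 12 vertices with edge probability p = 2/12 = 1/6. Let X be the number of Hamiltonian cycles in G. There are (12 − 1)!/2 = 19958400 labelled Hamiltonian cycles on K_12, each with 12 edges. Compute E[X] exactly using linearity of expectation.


K_12 has (12 − 1)!/2 = 19958400 labelled Hamiltonian cycles.
For each such Hamiltonian cycle H, let X_H = 1 if all 12 edges of H are present in G. Then P[X_H = 1] = p^{12} = (1/6)^{12} = 1/2176782336.
By linearity: E[X] = Σ_H E[X_H] = 19958400 · p^{12} = 19958400 · 1/2176782336 = 1925/209952.
Numerically: E[X] ≈ 0.00917.

E[X] = 19958400 · (1/6)^{12} = 1925/209952 ≈ 0.00917.


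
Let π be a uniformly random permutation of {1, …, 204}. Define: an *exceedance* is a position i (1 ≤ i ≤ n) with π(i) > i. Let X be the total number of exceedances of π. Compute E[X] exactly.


Write X = Σ_{i=1}^{204} X_i, where X_i = 1_{π(i) > i}.
For each fixed i, π(i) is uniform over {1, …, 204} (marginal of a uniform permutation), so P[π(i) > i] = (n − i)/n. Summing: Σ_{i=1}^{204} (n − i)/n = (0 + 1 + … + 203)/204 = 204(204 − 1)/(2·204) = (204 − 1)/2.
Hence E[X] = Σ_{i=1}^{204} (204 − i)/204 = 203/2 ≈ 101.50000.

E[X] = 203/2 = 101.50000.


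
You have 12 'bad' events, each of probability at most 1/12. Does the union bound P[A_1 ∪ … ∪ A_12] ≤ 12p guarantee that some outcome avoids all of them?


Union bound: P[∪_{i=1}^{12} A_i] ≤ Σ_i P[A_i] ≤ 12·p = 12·(1/12) = 1.
Numerically: 1 ≈ 1.0000.
Is 1 < 1? NO.
Since the bound 1 is ≥ 1, the union bound is uninformative here; it does NOT by itself certify existence.

12·p = 1 ≈ 1.0000; existence NOT certified by the union bound.


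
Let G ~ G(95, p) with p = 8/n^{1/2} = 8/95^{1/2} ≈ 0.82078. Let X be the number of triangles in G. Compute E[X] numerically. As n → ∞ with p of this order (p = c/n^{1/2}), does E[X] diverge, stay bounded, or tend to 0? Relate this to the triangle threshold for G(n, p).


Number of potential triangles: C(95, 3) = 138415.
Each occurs with probability p³ ≈ (0.82078)³ ≈ 5.5294833e-01.
By linearity: E[X] = C(95, 3)·p³ ≈ 138415 · 5.5294833e-01 ≈ 76536.34350.
Since α = 1/2 < 1, p = c/n^{1/2} ≫ 1/n is above the triangle threshold p ~ 1/n. Asymptotically E[X] ~ (c³/6)·n^{3(1−α)} = (8³/6)·n^{1.5} → ∞; triangles are abundant w.h.p.

E[X] ≈ 76536.34350; in regime p = Θ(1/n^{1/2}) E[X] diverges (above the triangle threshold p ~ 1/n).


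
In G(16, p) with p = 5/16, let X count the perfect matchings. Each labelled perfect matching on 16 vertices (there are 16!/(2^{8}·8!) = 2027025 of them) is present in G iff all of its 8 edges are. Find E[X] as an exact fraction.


K_16 has 16!/(2^{8}·8!) = 2027025 labelled perfect matchings.
For each such perfect matching H, let X_H = 1 if all 8 edges of H are present in G. Then P[X_H = 1] = p^{8} = (5/16)^{8} = 390625/4294967296.
Summing the indicators: E[X] = Σ_H E[X_H] = 2027025 · p^{8} = 2027025 · 390625/4294967296 = 791806640625/4294967296.
Numerically: E[X] ≈ 184.36.

E[X] = 2027025 · (5/16)^{8} = 791806640625/4294967296 ≈ 184.36.


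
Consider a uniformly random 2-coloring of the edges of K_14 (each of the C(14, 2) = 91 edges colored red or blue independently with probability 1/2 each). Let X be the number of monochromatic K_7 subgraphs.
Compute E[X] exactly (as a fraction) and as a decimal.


Let X = Σ_S X_S over the C(14, 7) = 3432 subsets S of size 7, where X_S = 1 if the K_7 on S is monochromatic.
For a fixed S, the K_7 on S has C(7, 2) = 21 edges. P[all 21 edges red] = (1/2)^21, and likewise for blue, so P[monochromatic] = 2·(1/2)^21 = 2^{1 − 21} = 1/1048576.
By linearity of expectation: E[X] = C(14, 7) · 2^{1 − 21} = 3432 · 1/1048576 = 429/131072.
Numerically: E[X] ≈ 0.003273.

E[X] = C(14,7)·2^(1−C(7,2)) = 429/131072 ≈ 0.003273.


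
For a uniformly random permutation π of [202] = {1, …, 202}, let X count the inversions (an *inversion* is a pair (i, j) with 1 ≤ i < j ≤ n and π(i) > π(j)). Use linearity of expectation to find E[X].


Write X = Σ X_I over the C(202, 2) = 20301 pairs i < j, with X_I the indicator of one inversion.
There are 20301 indicators.
For each fixed pair i < j, the values π(i) and π(j) are two distinct elements of {1, …, 202} in uniformly random order; by symmetry P[π(i) > π(j)] = 1/2.
By linearity: E[X] = 20301 · (1/2) = C(202, 2) · (1/2) = 20301/2 = 20301/2 ≈ 10150.500000.

E[X] = 20301/2 = 10150.500000.


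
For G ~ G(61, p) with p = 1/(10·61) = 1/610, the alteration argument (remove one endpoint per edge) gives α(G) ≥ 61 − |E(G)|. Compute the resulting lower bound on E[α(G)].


E[|E(G)|] = C(61, 2)·p = 1830 · (1/610) = 3.
E[α(G)] ≥ n − E[|E(G)|] = 61 − 3 = 58.
Numerically: ≈ 58.000000.
(This is only a lower bound; the true E[α(G)] may be larger.)

E[α(G)] ≥ 58 ≈ 58.000000.


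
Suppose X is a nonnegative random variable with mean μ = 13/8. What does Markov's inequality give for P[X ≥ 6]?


μ = E[X] = 13/8, a = 6.
Markov: P[X ≥ 6] ≤ μ/a = (13/8)/6 = 13/48.
Numerically: ≈ 0.270833.
(Since a = 6 > μ = 1.625000, the bound 13/48 is < 1 and informative.)

P[X ≥ 6] ≤ 13/48 ≈ 0.270833.


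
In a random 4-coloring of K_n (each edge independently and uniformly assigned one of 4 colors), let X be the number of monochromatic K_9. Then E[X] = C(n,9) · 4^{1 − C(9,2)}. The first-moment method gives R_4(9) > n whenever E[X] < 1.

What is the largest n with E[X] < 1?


We need C(n, 9) · 4^{1 − 36} < 1, i.e. C(n, 9) < 4^{36 − 1} = 1180591620717411303424.
Check values of n near the boundary:
  n = 911: C(911, 9) = 1144686900492291197405; 1144686900492291197405 < 1180591620717411303424? YES
  n = 912: C(912, 9) = 1156095740032081475120; 1156095740032081475120 < 1180591620717411303424? YES
  n = 913: C(913, 9) = 1167605542753639808390; 1167605542753639808390 < 1180591620717411303424? YES
  n = 914: C(914, 9) = 1179217089587653905932; 1179217089587653905932 < 1180591620717411303424? YES
  n = 915: C(915, 9) = 1190931166636537885130; 1190931166636537885130 < 1180591620717411303424? NO
  n = 916: C(916, 9) = 1202748565202942340440; 1202748565202942340440 < 1180591620717411303424? NO
The largest n with C(n, 9) < 1180591620717411303424 is n = 914 (where E[X] = 294804272396913476483/295147905179352825856 ≈ 0.998836). Hence R_4(9) > 914, i.e. R_4(9) ≥ 915.

Largest n = 914; hence R_4(9) > 914.


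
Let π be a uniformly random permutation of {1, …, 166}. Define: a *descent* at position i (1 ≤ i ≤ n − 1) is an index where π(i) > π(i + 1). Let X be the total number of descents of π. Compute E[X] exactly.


Write X = Σ X_I over i = 1, …, 165, with X_I the indicator of one descent.
There are 165 indicators.
For each fixed i, the pair (π(i), π(i+1)) is a uniformly random ordered pair of distinct values from {1, …, 166}; by symmetry P[π(i) > π(i+1)] = 1/2.
By linearity: E[X] = 165 · (1/2) = (166 − 1) · (1/2) = 165/2 ≈ 82.500.

E[X] = 165/2 = 82.500.


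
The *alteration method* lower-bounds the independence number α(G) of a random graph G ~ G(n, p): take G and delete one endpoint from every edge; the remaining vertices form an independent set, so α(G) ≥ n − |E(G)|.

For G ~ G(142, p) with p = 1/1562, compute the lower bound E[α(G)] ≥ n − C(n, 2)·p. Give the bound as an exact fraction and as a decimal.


E[|E(G)|] = C(142, 2)·p = 10011 · (1/1562) = 141/22.
E[α(G)] ≥ n − E[|E(G)|] = 142 − 141/22 = 2983/22.
Numerically: ≈ 135.590909.
(This is only a lower bound; the true E[α(G)] may be larger.)

E[α(G)] ≥ 2983/22 ≈ 135.590909.


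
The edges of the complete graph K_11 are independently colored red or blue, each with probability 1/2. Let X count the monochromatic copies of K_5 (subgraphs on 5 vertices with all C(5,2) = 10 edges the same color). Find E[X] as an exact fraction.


Let X = Σ_S X_S over the C(11, 5) = 462 subsets S of size 5, where X_S = 1 if the K_5 on S is monochromatic.
For a fixed S, the K_5 on S has C(5, 2) = 10 edges. P[all 10 edges red] = (1/2)^10, and likewise for blue, so P[monochromatic] = 2·(1/2)^10 = 2^{1 − 10} = 1/512.
By linearity: E[X] = C(11, 5) · 2^{1 − 10} = 462 · 1/512 = 231/256.
Numerically: E[X] ≈ 0.902344.

E[X] = C(11,5)·2^(1−C(5,2)) = 231/256 ≈ 0.902344.


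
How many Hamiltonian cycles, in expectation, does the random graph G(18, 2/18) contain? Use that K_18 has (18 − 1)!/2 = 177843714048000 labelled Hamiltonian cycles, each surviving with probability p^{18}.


K_18 has (18 − 1)!/2 = 177843714048000 labelled Hamiltonian cycles.
For each such Hamiltonian cycle H, let X_H = 1 if all 18 edges of H are present in G. Then P[X_H = 1] = p^{18} = (1/9)^{18} = 1/150094635296999121.
By linearity: E[X] = Σ_H E[X_H] = 177843714048000 · p^{18} = 177843714048000 · 1/150094635296999121 = 243955712000/205891132094649.
Numerically: E[X] ≈ 0.00118488.

E[X] = 177843714048000 · (1/9)^{18} = 243955712000/205891132094649 ≈ 0.00118488.


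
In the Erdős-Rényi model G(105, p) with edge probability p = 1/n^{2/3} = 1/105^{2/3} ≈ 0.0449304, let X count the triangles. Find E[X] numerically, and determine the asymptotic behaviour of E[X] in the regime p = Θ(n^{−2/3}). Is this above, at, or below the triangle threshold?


Number of potential triangles: C(105, 3) = 187460.
Each occurs with probability p³ ≈ (0.0449304)³ ≈ 9.07029478e-05.
By linearity: E[X] = C(105, 3)·p³ ≈ 187460 · 9.07029478e-05 ≈ 17.003175.
Since α = 2/3 < 1, p = c/n^{2/3} ≫ 1/n is above the triangle threshold p ~ 1/n. Asymptotically E[X] ~ (c³/6)·n^{3(1−α)} = (1³/6)·n^{1} → ∞; triangles are abundant w.h.p.

E[X] ≈ 17.003175; in regime p = Θ(1/n^{2/3}) E[X] diverges (above the triangle threshold p ~ 1/n).


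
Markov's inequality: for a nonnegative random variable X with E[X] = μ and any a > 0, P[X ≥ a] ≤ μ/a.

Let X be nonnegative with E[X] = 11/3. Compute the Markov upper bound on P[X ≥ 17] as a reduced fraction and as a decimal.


μ = E[X] = 11/3, a = 17.
Markov: P[X ≥ 17] ≤ μ/a = (11/3)/17 = 11/51.
Numerically: ≈ 0.216.
(Since a = 17 > μ = 3.667, the bound 11/51 is < 1 and informative.)

P[X ≥ 17] ≤ 11/51 ≈ 0.216.


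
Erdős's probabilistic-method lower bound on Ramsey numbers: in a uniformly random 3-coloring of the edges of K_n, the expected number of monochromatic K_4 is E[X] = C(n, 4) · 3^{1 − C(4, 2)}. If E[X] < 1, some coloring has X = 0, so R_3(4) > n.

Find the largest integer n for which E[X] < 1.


We need C(n, 4) · 3^{1 − 6} < 1, i.e. C(n, 4) < 3^{6 − 1} = 243.
Check values of n near the boundary:
  n = 9: C(9, 4) = 126; 126 < 243? YES
  n = 10: C(10, 4) = 210; 210 < 243? YES
  n = 11: C(11, 4) = 330; 330 < 243? NO
  n = 12: C(12, 4) = 495; 495 < 243? NO
  n = 13: C(13, 4) = 715; 715 < 243? NO
The largest n with C(n, 4) < 243 is n = 10 (where E[X] = 70/81 ≈ 0.864). Hence R_3(4) > 10, i.e. R_3(4) ≥ 11.

Largest n = 10; hence R_3(4) > 10.


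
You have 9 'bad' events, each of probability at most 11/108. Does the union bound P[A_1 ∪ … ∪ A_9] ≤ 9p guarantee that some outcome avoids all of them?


Union bound: P[∪_{i=1}^{9} A_i] ≤ Σ_i P[A_i] ≤ 9·p = 9·(11/108) = 11/12.
Numerically: 11/12 ≈ 0.91667.
Is 11/12 < 1? YES.
Since P[∪ A_i] ≤ 11/12 < 1, the complement has P[∩ A_i^c] ≥ 1 − 11/12 = 1/12 > 0, so some outcome avoids every A_i.

9·p = 11/12 ≈ 0.91667; existence CERTIFIED by the union bound.


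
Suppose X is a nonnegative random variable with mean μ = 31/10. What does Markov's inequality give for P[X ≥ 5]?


μ = E[X] = 31/10, a = 5.
Markov: P[X ≥ 5] ≤ μ/a = (31/10)/5 = 31/50.
Numerically: ≈ 0.6200.
(Since a = 5 > μ = 3.1000, the bound 31/50 is < 1 and informative.)

P[X ≥ 5] ≤ 31/50 ≈ 0.6200.


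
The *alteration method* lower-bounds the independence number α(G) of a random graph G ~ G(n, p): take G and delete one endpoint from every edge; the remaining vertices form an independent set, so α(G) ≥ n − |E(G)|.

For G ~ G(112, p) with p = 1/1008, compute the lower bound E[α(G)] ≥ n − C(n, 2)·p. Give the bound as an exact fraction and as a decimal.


E[|E(G)|] = C(112, 2)·p = 6216 · (1/1008) = 37/6.
E[α(G)] ≥ n − E[|E(G)|] = 112 − 37/6 = 635/6.
Numerically: ≈ 105.8333.
(This is only a lower bound; the true E[α(G)] may be larger.)

E[α(G)] ≥ 635/6 ≈ 105.8333.


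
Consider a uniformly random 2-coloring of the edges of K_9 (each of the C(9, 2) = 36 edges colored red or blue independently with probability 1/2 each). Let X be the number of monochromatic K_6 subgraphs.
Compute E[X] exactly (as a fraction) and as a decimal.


Let X = Σ_S X_S over the C(9, 6) = 84 subsets S of size 6, where X_S = 1 if the K_6 on S is monochromatic.
For a fixed S, the K_6 on S has C(6, 2) = 15 edges. P[all 15 edges red] = (1/2)^15, and likewise for blue, so P[monochromatic] = 2·(1/2)^15 = 2^{1 − 15} = 1/16384.
By linearity: E[X] = C(9, 6) · 2^{1 − 15} = 84 · 1/16384 = 21/4096.
Numerically: E[X] ≈ 0.005127.

E[X] = C(9,6)·2^(1−C(6,2)) = 21/4096 ≈ 0.005127.


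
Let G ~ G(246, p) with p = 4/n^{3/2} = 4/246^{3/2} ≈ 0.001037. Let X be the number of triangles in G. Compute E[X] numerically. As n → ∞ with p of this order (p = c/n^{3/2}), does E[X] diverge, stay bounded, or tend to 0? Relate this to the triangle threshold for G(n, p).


Number of potential triangles: C(246, 3) = 2450980.
Each occurs with probability p³ ≈ (0.001037)³ ≈ 1.114223e-09.
By linearity: E[X] = C(246, 3)·p³ ≈ 2450980 · 1.114223e-09 ≈ 0.0027.
Since α = 3/2 > 1, p = c/n^{3/2} = o(1/n) is below the triangle threshold p ~ 1/n. Asymptotically E[X] ~ (c³/6)·n^{3(1−α)} = (4³/6)·n^{-1.5} → 0, so by Markov's inequality G has no triangles w.h.p.

E[X] ≈ 0.0027; in regime p = Θ(1/n^{3/2}) E[X] tends to 0 (below the triangle threshold p ~ 1/n).


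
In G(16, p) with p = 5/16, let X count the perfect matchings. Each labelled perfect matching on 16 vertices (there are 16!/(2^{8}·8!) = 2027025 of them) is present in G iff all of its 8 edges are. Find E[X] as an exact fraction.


K_16 has 16!/(2^{8}·8!) = 2027025 labelled perfect matchings.
For each such perfect matching H, let X_H = 1 if all 8 edges of H are present in G. Then P[X_H = 1] = p^{8} = (5/16)^{8} = 390625/4294967296.
By linearity: E[X] = Σ_H E[X_H] = 2027025 · p^{8} = 2027025 · 390625/4294967296 = 791806640625/4294967296.
Numerically: E[X] ≈ 184.36.

E[X] = 2027025 · (5/16)^{8} = 791806640625/4294967296 ≈ 184.36.


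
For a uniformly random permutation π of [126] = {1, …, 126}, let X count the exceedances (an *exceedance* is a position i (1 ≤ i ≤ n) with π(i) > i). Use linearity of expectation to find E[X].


Write X = Σ_{i=1}^{126} X_i, where X_i = 1_{π(i) > i}.
For each fixed i, π(i) is uniform over {1, …, 126} (marginal of a uniform permutation), so P[π(i) > i] = (n − i)/n. Summing: Σ_{i=1}^{126} (n − i)/n = (0 + 1 + … + 125)/126 = 126(126 − 1)/(2·126) = (126 − 1)/2.
Hence E[X] = Σ_{i=1}^{126} (126 − i)/126 = 125/2 ≈ 62.50000.

E[X] = 125/2 = 62.50000.


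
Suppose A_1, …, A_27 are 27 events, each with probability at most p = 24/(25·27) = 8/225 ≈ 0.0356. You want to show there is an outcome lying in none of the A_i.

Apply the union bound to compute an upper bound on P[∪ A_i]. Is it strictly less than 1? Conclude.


Union bound: P[∪_{i=1}^{27} A_i] ≤ Σ_i P[A_i] ≤ 27·p = 27·(8/225) = 24/25.
Numerically: 24/25 ≈ 0.9600.
Is 24/25 < 1? YES.
Since P[∪ A_i] ≤ 24/25 < 1, the complement has P[∩ A_i^c] ≥ 1 − 24/25 = 1/25 > 0, so some outcome avoids every A_i.

27·p = 24/25 ≈ 0.9600; existence CERTIFIED by the union bound.


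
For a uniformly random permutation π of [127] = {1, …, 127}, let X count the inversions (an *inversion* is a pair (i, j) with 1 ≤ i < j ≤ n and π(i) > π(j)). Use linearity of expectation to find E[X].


Write X = Σ X_I over the C(127, 2) = 8001 pairs i < j, with X_I the indicator of one inversion.
There are 8001 indicators.
For each fixed pair i < j, the values π(i) and π(j) are two distinct elements of {1, …, 127} in uniformly random order; by symmetry P[π(i) > π(j)] = 1/2.
By linearity: E[X] = 8001 · (1/2) = C(127, 2) · (1/2) = 8001/2 = 8001/2 ≈ 4000.5000.

E[X] = 8001/2 = 4000.5000.


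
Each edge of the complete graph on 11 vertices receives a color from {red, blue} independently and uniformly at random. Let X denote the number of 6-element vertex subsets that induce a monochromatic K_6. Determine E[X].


Let X = Σ_S X_S over the C(11, 6) = 462 subsets S of size 6, where X_S = 1 if the K_6 on S is monochromatic.
For a fixed S, the K_6 on S has C(6, 2) = 15 edges. P[all 15 edges red] = (1/2)^15, and likewise for blue, so P[monochromatic] = 2·(1/2)^15 = 2^{1 − 15} = 1/16384.
By linearity: E[X] = C(11, 6) · 2^{1 − 15} = 462 · 1/16384 = 231/8192.
Numerically: E[X] ≈ 0.028.

E[X] = C(11,6)·2^(1−C(6,2)) = 231/8192 ≈ 0.028.


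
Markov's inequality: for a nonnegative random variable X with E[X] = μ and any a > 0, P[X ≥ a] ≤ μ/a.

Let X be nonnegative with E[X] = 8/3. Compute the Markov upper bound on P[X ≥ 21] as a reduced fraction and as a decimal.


μ = E[X] = 8/3, a = 21.
Markov: P[X ≥ 21] ≤ μ/a = (8/3)/21 = 8/63.
Numerically: ≈ 0.126984.
(Since a = 21 > μ = 2.666667, the bound 8/63 is < 1 and informative.)

P[X ≥ 21] ≤ 8/63 ≈ 0.126984.


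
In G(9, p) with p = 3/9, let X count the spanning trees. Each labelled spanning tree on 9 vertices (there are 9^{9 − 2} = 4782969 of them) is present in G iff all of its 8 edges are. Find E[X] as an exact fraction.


K_9 has 9^{9 − 2} = 4782969 labelled spanning trees.
For each such spanning tree H, let X_H = 1 if all 8 edges of H are present in G. Then P[X_H = 1] = p^{8} = (1/3)^{8} = 1/6561.
By linearity of expectation: E[X] = Σ_H E[X_H] = 4782969 · p^{8} = 4782969 · 1/6561 = 729.
Numerically: E[X] ≈ 729.

E[X] = 4782969 · (1/3)^{8} = 729 ≈ 729.


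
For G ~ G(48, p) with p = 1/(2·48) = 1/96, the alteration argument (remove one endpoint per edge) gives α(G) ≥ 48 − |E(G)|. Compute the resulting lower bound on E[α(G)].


E[|E(G)|] = C(48, 2)·p = 1128 · (1/96) = 47/4.
E[α(G)] ≥ n − E[|E(G)|] = 48 − 47/4 = 145/4.
Numerically: ≈ 36.250000.
(This is only a lower bound; the true E[α(G)] may be larger.)

E[α(G)] ≥ 145/4 ≈ 36.250000.
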